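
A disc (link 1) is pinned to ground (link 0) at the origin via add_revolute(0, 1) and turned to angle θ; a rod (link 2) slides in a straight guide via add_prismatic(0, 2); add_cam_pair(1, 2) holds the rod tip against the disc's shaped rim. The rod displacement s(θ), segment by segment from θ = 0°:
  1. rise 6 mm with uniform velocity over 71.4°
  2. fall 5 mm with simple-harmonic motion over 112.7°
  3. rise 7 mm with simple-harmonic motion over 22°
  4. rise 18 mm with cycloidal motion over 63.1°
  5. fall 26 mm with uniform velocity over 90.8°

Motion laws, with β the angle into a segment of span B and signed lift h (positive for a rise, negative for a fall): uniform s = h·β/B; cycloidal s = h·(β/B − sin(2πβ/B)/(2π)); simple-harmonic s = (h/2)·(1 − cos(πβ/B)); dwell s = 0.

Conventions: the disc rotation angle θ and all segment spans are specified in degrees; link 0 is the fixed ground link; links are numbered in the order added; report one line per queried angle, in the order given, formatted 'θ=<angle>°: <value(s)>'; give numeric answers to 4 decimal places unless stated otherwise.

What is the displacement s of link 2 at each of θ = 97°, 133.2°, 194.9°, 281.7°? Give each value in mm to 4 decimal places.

segment 1 (0° to 71.4°, uniform, h = 6) is passed completely: s = 0.0000 + (6) = 6.0000
θ = 97° falls in segment 2 (71.4° to 184.1°, simple-harmonic, h = -5): β = 97 − 71.4 = 25.6°, B = 112.7°; Δs = -5/2·(1 − cos(π·0.2272)) = -0.6100; s = 6.0000 − 0.6100 = 5.3900
θ = 133.2° falls in segment 2 (71.4° to 184.1°, simple-harmonic, h = -5): β = 133.2 − 71.4 = 61.8°, B = 112.7°; Δs = -5/2·(1 − cos(π·0.5484)) = -2.8783; s = 6.0000 − 2.8783 = 3.1217
segment 2 (71.4° to 184.1°, simple-harmonic, h = -5) is passed completely: s = 6.0000 + (-5) = 1.0000
θ = 194.9° falls in segment 3 (184.1° to 206.1°, simple-harmonic, h = 7): β = 194.9 − 184.1 = 10.8°, B = 22°; Δs = 7/2·(1 − cos(π·0.4909)) = 3.4001; s = 1.0000 + 3.4001 = 4.4001
segment 3 (184.1° to 206.1°, simple-harmonic, h = 7) is passed completely: s = 1.0000 + (7) = 8.0000
segment 4 (206.1° to 269.2°, cycloidal, h = 18) is passed completely: s = 8.0000 + (18) = 26.0000
θ = 281.7° falls in segment 5 (269.2° to 360°, uniform, h = -26): β = 281.7 − 269.2 = 12.5°, B = 90.8°; Δs = -26·12.5/90.8 = -3.5793; s = 26.0000 − 3.5793 = 22.4207

θ=97°: 5.3900
θ=133.2°: 3.1217
θ=194.9°: 4.4001
θ=281.7°: 22.4207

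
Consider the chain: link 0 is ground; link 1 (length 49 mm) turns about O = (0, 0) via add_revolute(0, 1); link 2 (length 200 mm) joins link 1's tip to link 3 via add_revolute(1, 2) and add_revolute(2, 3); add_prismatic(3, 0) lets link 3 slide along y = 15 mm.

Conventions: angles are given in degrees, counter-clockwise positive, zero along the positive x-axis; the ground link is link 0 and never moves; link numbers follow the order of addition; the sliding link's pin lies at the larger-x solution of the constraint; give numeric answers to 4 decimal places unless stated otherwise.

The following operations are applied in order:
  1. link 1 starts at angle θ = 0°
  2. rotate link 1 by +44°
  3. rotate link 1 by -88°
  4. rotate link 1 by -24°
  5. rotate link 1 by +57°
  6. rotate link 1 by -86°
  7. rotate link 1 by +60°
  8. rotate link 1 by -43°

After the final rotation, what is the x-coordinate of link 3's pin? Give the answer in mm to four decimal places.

geometry: r = 49 mm, L = 200 mm, e = 15 mm; θ starts at 0°
rotate link 1 by +44°: θ ← 0° +44° = 44°
rotate link 1 by -88°: θ ← 44° -88° = -44°
rotate link 1 by -24°: θ ← -44° -24° = -68°
rotate link 1 by +57°: θ ← -68° +57° = -11°
rotate link 1 by -86°: θ ← -11° -86° = -97°
rotate link 1 by +60°: θ ← -97° +60° = -37°
rotate link 1 by -43°: θ ← -37° -43° = -80°
crank pin P = (r cos θ, r sin θ) = (8.508761, -48.255580)
h = r sin θ − e = -48.255580 − 15 = -63.255580
x = r cos θ + √(L² − h²) = 8.508761 + 189.733317 = 198.242078

198.2421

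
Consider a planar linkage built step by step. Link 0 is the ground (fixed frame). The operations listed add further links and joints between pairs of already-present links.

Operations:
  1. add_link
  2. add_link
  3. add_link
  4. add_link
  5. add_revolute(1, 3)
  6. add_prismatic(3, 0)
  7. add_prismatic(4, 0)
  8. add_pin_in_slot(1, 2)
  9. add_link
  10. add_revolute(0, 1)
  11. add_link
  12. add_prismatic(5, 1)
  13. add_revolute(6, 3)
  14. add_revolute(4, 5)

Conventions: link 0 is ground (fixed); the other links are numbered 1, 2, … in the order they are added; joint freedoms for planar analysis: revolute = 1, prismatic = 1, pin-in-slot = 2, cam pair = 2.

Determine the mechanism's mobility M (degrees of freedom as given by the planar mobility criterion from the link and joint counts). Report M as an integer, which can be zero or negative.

ground; <1,0,0>
#1 <2,0,0>
#2 <3,0,0>
#3 <4,0,0>
#4 <5,0,0>
R:1↔3 J1 <5,1,0>
P:3↔0 J1 <5,2,0>
P:4↔0 J1 <5,3,0>
PS:1↔2 J2 <5,3,1>
#5 <6,3,1>
R:0↔1 J1 <6,4,1>
#6 <7,4,1>
P:5↔1 J1 <7,5,1>
R:6↔3 J1 <7,6,1>
R:4↔5 J1 <7,7,1>
3×6 − 2×7 − 1×1 = 3

M = 3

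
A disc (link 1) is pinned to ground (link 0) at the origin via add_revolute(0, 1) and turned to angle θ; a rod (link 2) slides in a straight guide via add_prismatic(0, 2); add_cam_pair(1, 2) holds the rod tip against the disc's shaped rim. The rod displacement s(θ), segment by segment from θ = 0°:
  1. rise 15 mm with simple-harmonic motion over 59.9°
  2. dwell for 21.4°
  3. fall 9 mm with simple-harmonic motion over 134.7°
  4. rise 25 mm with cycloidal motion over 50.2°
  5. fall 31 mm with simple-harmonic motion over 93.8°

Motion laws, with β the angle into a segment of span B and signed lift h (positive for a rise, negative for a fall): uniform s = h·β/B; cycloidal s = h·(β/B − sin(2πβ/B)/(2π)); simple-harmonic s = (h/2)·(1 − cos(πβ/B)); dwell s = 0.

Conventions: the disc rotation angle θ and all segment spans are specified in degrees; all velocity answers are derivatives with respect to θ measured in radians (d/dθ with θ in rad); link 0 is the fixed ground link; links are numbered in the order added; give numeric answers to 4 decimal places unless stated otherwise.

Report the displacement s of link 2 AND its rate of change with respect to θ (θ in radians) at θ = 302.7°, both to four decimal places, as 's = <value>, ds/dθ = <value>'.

segment 1 (0° to 59.9°, simple-harmonic, h = 15) is passed completely: s = 0.0000 + (15) = 15.0000
segment 2 (59.9° to 81.3°, dwell): s unchanged at 15.0000
segment 3 (81.3° to 216°, simple-harmonic, h = -9) is passed completely: s = 15.0000 + (-9) = 6.0000
segment 4 (216° to 266.2°, cycloidal, h = 25) is passed completely: s = 6.0000 + (25) = 31.0000
θ = 302.7° falls in segment 5 (266.2° to 360°, simple-harmonic, h = -31): β = 302.7 − 266.2 = 36.5°, B = 93.8°; Δs = -31/2·(1 − cos(π·0.3891)) = -10.2095; s = 31.0000 − 10.2095 = 20.7905
velocity in seg [266.2°–360°] (simple-harmonic), θ in radians: β = 36.5° = 0.6370 rad, B = 93.8° = 1.6371 rad; ds/dθ = (πh/(2B)) sin(πβ/B) = (π·(-31)/(2·1.6371)) sin(π·0.3891) = -27.957909 mm/rad

s = 20.7905, ds/dθ = -27.9579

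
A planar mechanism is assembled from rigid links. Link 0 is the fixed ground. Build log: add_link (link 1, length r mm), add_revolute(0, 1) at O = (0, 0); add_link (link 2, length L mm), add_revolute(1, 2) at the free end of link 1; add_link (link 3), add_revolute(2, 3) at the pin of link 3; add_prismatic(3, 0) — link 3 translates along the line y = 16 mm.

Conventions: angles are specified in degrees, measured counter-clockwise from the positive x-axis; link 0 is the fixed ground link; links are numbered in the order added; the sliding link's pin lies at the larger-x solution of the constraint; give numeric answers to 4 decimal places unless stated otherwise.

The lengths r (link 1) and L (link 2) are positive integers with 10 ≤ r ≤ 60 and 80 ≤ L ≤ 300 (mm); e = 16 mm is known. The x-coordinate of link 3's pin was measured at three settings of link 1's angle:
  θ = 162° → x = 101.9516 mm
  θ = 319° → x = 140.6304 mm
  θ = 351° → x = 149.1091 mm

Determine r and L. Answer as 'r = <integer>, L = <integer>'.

constraint per measurement: (x − r cos θ)² + (r sin θ − e)² = L²
subtracting the θ₁ and θ₂ equations cancels the r² and L² terms:
r = (x₁² − x₂²) / (2[(x₁cos θ₁ + e sin θ₁) − (x₂cos θ₂ + e sin θ₂)]) = 25.0000 → r = 25
L² = (x₁ − r cos θ₁)² + (r sin θ₁ − e)² = 15876.0018 → L = 126.0000 → L = 126
check at θ₃=351°: x = 149.1091 (printed 149.1091) ✓

r = 25, L = 126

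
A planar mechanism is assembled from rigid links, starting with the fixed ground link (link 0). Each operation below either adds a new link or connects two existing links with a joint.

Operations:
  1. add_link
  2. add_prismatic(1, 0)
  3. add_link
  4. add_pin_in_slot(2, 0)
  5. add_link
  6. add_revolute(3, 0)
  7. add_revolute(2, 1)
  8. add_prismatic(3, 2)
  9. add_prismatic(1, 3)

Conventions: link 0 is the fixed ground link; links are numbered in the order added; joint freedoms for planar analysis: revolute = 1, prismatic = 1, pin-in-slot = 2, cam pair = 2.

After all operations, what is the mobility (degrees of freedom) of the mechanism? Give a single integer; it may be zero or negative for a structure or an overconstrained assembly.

link 0 = ground. State L|J1|J2 = 1|0|0
+link1  2|0|0
P(1,0) f=1→J1  2|1|0
+link2  3|1|0
PS(2,0) f=2→J2  3|1|1
+link3  4|1|1
R(3,0) f=1→J1  4|2|1
R(2,1) f=1→J1  4|3|1
P(3,2) f=1→J1  4|4|1
P(1,3) f=1→J1  4|5|1
M = 3(4−1)−2·5−1 = 9−10−1 = -2

M = -2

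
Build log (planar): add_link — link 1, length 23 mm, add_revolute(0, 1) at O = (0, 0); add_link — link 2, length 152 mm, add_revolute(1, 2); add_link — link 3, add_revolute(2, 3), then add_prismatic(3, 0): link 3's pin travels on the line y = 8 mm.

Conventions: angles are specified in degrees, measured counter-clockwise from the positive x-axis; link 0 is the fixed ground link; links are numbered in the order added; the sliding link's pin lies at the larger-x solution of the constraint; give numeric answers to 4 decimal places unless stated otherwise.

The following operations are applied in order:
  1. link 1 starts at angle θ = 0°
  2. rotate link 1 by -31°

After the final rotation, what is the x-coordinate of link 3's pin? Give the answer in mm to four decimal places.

geometry: r = 23 mm, L = 152 mm, e = 8 mm; θ starts at 0°
rotate link 1 by -31°: θ ← 0° -31° = -31°
crank pin P = (r cos θ, r sin θ) = (19.714848, -11.845876)
h = r sin θ − e = -11.845876 − 8 = -19.845876
x = r cos θ + √(L² − h²) = 19.714848 + 150.698843 = 170.413691

170.4137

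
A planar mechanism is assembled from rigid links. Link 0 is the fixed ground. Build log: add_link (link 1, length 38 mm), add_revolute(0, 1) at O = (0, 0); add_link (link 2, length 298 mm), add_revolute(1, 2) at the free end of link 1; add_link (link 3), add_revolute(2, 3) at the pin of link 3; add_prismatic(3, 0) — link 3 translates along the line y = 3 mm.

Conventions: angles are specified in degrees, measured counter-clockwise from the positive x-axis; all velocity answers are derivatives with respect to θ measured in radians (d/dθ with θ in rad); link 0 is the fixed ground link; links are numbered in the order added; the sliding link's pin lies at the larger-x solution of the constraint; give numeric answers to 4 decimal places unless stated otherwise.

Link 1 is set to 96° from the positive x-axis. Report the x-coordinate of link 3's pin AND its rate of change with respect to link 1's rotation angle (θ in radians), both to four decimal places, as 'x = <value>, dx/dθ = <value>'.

geometry: r = 38 mm, L = 298 mm, e = 3 mm
crank pin P = (r cos θ, r sin θ) = (-3.972082, 37.791832)
h = r sin θ − e = 37.791832 − 3 = 34.791832
x = r cos θ + √(L² − h²) = -3.972082 + 295.962039 = 291.989957
dx/dθ = −r sin θ − h·r cos θ/√(L² − h²) (θ in radians; h = 34.791832) = -37.324894

x = 291.9900, dx/dθ = -37.3249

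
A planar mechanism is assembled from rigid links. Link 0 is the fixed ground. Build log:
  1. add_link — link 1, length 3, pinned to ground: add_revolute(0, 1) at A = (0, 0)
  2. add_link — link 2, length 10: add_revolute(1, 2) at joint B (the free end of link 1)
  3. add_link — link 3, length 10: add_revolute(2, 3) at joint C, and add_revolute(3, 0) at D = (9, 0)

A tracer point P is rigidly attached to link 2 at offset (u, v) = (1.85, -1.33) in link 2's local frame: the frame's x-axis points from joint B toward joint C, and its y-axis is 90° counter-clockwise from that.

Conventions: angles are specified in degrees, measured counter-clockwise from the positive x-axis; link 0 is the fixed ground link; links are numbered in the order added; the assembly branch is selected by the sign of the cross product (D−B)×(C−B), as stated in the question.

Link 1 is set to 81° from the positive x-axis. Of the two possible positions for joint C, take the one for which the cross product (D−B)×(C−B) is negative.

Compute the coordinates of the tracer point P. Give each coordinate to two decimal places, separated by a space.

A=(0,0), D=(9.00,0)
B = A + 3.00·(cos81°, sin81°) = (0.4693, 2.9631)
|BD| = 9.0306
circle(B,10.00) ∩ circle(D,10.00): a=4.5153, h=8.9225
  candidates: C₊=(7.6622,9.9101) cross=80.576; C₋=(1.8071,-6.9471) cross=-80.576
  branch - wants cross < 0 → take C=(1.8071,-6.9471) (cross=-80.576)
ex = (C−B)/|BC| = (0.1338,-0.9910); ey = (0.9910,0.1338)
P = B + 1.85·ex + -1.33·ey = (-0.6013,0.9518)

-0.60 0.95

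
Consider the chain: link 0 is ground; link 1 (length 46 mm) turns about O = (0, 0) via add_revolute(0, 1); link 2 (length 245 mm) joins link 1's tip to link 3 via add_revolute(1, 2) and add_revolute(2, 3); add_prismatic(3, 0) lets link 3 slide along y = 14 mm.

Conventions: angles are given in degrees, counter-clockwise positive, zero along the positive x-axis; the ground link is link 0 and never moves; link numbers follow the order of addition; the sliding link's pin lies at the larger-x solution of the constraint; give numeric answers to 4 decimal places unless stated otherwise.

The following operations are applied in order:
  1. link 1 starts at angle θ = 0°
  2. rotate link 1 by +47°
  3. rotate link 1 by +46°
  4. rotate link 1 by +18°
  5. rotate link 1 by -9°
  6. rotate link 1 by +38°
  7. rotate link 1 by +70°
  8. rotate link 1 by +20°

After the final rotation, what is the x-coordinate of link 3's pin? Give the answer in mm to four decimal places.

geometry: r = 46 mm, L = 245 mm, e = 14 mm; θ starts at 0°
rotate link 1 by +47°: θ ← 0° +47° = 47°
rotate link 1 by +46°: θ ← 47° +46° = 93°
rotate link 1 by +18°: θ ← 93° +18° = 111°
rotate link 1 by -9°: θ ← 111° -9° = 102°
rotate link 1 by +38°: θ ← 102° +38° = 140°
rotate link 1 by +70°: θ ← 140° +70° = 210°
rotate link 1 by +20°: θ ← 210° +20° = 230°
crank pin P = (r cos θ, r sin θ) = (-29.568230, -35.238044)
h = r sin θ − e = -35.238044 − 14 = -49.238044
x = r cos θ + √(L² − h²) = -29.568230 + 240.001281 = 210.433051

210.4331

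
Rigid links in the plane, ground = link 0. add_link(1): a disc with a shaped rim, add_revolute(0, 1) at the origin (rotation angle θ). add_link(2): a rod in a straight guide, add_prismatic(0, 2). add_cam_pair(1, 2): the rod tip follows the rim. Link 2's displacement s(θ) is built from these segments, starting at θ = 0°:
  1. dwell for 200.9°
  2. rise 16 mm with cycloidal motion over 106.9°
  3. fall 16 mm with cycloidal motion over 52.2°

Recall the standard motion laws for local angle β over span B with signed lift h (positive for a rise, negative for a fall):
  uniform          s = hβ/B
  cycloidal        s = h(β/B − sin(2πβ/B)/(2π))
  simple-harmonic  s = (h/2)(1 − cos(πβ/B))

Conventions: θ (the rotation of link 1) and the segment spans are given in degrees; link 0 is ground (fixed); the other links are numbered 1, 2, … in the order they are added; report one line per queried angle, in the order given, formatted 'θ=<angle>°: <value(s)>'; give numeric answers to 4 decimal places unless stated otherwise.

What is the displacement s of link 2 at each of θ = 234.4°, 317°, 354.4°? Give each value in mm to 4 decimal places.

segment 1 (0° to 200.9°, dwell): s unchanged at 0.0000
θ = 234.4° falls in segment 2 (200.9° to 307.8°, cycloidal, h = 16): β = 234.4 − 200.9 = 33.5°, B = 106.9°; Δs = 16·(0.3134 − sin(2π·0.3134)/(2π)) = 2.6668; s = 0.0000 + 2.6668 = 2.6668
segment 2 (200.9° to 307.8°, cycloidal, h = 16) is passed completely: s = 0.0000 + (16) = 16.0000
θ = 317° falls in segment 3 (307.8° to 360°, cycloidal, h = -16): β = 317 − 307.8 = 9.2°, B = 52.2°; Δs = -16·(0.1762 − sin(2π·0.1762)/(2π)) = -0.5420; s = 16.0000 − 0.5420 = 15.4580
θ = 354.4° falls in segment 3 (307.8° to 360°, cycloidal, h = -16): β = 354.4 − 307.8 = 46.6°, B = 52.2°; Δs = -16·(0.8927 − sin(2π·0.8927)/(2π)) = -15.8729; s = 16.0000 − 15.8729 = 0.1271

θ=234.4°: 2.6668
θ=317°: 15.4580
θ=354.4°: 0.1271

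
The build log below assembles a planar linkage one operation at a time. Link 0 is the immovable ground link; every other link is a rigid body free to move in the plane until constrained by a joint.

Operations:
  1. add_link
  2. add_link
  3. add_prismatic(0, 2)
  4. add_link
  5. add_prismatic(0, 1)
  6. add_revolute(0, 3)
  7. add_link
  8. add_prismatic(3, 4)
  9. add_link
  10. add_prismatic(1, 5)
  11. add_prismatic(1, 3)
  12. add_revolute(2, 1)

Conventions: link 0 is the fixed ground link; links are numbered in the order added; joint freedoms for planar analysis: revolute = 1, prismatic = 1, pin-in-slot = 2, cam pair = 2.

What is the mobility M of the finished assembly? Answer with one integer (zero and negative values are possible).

L=1 J1=0 J2=0
add link → L=2 J1=0 J2=0
add link → L=3 J1=0 J2=0
P@0,2 dof=1 J1 → L=3 J1=1 J2=0
add link → L=4 J1=1 J2=0
P@0,1 dof=1 J1 → L=4 J1=2 J2=0
R@0,3 dof=1 J1 → L=4 J1=3 J2=0
add link → L=5 J1=3 J2=0
P@3,4 dof=1 J1 → L=5 J1=4 J2=0
add link → L=6 J1=4 J2=0
P@1,5 dof=1 J1 → L=6 J1=5 J2=0
P@1,3 dof=1 J1 → L=6 J1=6 J2=0
R@2,1 dof=1 J1 → L=6 J1=7 J2=0
M=3(L−1)−2J1−J2=3·5−2·7−0=1

M = 1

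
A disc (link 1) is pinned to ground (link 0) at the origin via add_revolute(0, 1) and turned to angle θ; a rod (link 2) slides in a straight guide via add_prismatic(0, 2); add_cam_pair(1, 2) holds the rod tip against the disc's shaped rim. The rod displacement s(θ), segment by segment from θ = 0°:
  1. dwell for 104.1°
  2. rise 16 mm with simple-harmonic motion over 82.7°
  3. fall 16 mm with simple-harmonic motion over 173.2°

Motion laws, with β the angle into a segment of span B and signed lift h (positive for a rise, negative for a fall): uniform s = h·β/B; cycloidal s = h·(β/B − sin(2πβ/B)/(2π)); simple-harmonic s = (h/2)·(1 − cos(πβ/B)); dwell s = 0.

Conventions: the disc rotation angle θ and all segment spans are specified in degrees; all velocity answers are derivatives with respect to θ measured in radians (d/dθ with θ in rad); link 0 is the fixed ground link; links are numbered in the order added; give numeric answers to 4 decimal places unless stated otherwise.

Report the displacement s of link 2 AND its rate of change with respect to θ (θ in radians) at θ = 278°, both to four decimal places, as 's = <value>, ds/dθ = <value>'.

segment 1 (0° to 104.1°, dwell): s unchanged at 0.0000
segment 2 (104.1° to 186.8°, simple-harmonic, h = 16) is passed completely: s = 0.0000 + (16) = 16.0000
θ = 278° falls in segment 3 (186.8° to 360°, simple-harmonic, h = -16): β = 278 − 186.8 = 91.2°, B = 173.2°; Δs = -16/2·(1 − cos(π·0.5266)) = -8.6667; s = 16.0000 − 8.6667 = 7.3333
velocity in seg [186.8°–360°] (simple-harmonic), θ in radians: β = 91.2° = 1.5917 rad, B = 173.2° = 3.0229 rad; ds/dθ = (πh/(2B)) sin(πβ/B) = (π·(-16)/(2·3.0229)) sin(π·0.5266) = -8.285164 mm/rad

s = 7.3333, ds/dθ = -8.2852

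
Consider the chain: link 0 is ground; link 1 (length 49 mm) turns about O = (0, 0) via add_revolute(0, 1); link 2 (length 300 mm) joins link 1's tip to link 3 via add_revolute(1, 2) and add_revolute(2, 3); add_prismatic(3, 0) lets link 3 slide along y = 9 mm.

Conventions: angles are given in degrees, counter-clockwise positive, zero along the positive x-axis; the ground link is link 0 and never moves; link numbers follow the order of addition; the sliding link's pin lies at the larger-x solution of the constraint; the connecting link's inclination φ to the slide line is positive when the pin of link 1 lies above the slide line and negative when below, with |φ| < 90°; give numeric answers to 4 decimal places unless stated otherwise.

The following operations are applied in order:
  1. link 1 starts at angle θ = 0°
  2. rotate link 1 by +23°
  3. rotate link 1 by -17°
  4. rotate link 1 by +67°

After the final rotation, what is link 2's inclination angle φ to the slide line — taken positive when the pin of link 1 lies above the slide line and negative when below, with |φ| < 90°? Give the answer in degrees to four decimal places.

geometry: r = 49 mm, L = 300 mm, e = 9 mm; θ starts at 0°
rotate link 1 by +23°: θ ← 0° +23° = 23°
rotate link 1 by -17°: θ ← 23° -17° = 6°
rotate link 1 by +67°: θ ← 6° +67° = 73°
h = r sin θ − e = 46.858933 − 9 = 37.858933
sin φ = h / L = 37.858933 / 300 = 0.12619644
φ = arcsin(0.12619644) = 7.249854°

7.2499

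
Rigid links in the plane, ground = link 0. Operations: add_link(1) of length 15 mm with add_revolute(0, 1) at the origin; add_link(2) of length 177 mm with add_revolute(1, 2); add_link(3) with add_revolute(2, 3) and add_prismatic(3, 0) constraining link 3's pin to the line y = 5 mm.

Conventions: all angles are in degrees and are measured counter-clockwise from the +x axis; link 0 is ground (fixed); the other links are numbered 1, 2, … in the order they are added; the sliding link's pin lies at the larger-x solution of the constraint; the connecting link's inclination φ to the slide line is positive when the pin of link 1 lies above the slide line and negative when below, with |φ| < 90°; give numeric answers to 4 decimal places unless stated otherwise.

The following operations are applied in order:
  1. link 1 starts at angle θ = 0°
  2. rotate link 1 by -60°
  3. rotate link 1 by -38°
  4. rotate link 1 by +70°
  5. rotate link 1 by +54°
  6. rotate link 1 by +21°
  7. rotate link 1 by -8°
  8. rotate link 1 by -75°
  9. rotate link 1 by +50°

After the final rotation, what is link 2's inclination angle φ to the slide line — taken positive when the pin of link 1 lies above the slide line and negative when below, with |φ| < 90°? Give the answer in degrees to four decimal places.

geometry: r = 15 mm, L = 177 mm, e = 5 mm; θ starts at 0°
rotate link 1 by -60°: θ ← 0° -60° = -60°
rotate link 1 by -38°: θ ← -60° -38° = -98°
rotate link 1 by +70°: θ ← -98° +70° = -28°
rotate link 1 by +54°: θ ← -28° +54° = 26°
rotate link 1 by +21°: θ ← 26° +21° = 47°
rotate link 1 by -8°: θ ← 47° -8° = 39°
rotate link 1 by -75°: θ ← 39° -75° = -36°
rotate link 1 by +50°: θ ← -36° +50° = 14°
h = r sin θ − e = 3.628828 − 5 = -1.371172
sin φ = h / L = -1.371172 / 177 = -0.00774673
φ = arcsin(-0.00774673) = -0.443859°

-0.4439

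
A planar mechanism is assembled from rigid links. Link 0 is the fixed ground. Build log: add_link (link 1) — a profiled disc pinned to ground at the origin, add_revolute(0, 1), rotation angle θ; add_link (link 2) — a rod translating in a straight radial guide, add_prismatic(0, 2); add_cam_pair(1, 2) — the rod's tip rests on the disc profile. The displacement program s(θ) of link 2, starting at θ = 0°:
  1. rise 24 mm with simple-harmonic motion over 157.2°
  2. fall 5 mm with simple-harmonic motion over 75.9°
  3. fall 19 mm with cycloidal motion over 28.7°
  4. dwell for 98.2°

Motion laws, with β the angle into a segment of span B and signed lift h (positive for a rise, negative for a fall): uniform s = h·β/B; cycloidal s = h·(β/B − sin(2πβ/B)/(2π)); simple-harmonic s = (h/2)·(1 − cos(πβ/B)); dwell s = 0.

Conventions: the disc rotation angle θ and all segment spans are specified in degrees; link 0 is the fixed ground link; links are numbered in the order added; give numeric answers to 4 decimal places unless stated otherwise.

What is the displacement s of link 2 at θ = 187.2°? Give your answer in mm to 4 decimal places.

seg 1 [0°–157.2°] simple-harmonic, h=24: full span → s += 24 → s = 24.0000
seg 2 [157.2°–233.1°] simple-harmonic, h=-5: θ=187.2° here. β=30, B=75.9. -5/2·(1 − cos(π·0.3953)) = -1.6921 → s = 22.3079

22.3079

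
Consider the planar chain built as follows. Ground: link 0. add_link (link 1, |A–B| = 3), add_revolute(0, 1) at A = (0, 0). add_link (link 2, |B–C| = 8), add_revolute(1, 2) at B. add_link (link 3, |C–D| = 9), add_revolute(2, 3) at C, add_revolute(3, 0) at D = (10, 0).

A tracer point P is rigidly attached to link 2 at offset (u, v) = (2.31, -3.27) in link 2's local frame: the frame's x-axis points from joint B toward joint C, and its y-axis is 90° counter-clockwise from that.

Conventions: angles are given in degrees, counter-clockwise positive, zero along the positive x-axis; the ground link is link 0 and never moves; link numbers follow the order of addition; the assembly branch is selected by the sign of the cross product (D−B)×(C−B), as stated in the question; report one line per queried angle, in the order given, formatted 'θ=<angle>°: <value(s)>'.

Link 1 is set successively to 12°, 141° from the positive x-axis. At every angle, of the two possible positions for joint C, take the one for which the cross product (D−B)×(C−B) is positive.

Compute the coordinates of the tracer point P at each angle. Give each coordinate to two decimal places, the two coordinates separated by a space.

A=(0,0), D=(10.00,0)
θ=12°: B = A + 3.00·(cos12°, sin12°) = (2.9344, 0.6237)
θ=12°: |BD| = 7.0930
θ=12°: circle(B,8.00) ∩ circle(D,9.00): a=2.3482, h=7.6476
θ=12°:   candidates: C₊=(5.9460,8.0352) cross=54.245; C₋=(4.6010,-7.2008) cross=-54.245
θ=12°:   branch + wants cross > 0 → take C=(5.9460,8.0352) (cross=54.245)
θ=12°: ex = (C−B)/|BC| = (0.3764,0.9264); ey = (-0.9264,0.3764)
θ=12°: P = B + 2.31·ex + -3.27·ey = (6.8335,1.5328)
θ=141°: B = A + 3.00·(cos141°, sin141°) = (-2.3314, 1.8880)
θ=141°: |BD| = 12.4751
θ=141°: circle(B,8.00) ∩ circle(D,9.00): a=5.5562, h=5.7557
θ=141°:   candidates: C₊=(4.0318,6.7365) cross=71.804; C₋=(2.2897,-4.6424) cross=-71.804
θ=141°:   branch + wants cross > 0 → take C=(4.0318,6.7365) (cross=71.804)
θ=141°: ex = (C−B)/|BC| = (0.7954,0.6061); ey = (-0.6061,0.7954)
θ=141°: P = B + 2.31·ex + -3.27·ey = (1.4878,0.6870)

θ=12°: 6.83 1.53
θ=141°: 1.49 0.69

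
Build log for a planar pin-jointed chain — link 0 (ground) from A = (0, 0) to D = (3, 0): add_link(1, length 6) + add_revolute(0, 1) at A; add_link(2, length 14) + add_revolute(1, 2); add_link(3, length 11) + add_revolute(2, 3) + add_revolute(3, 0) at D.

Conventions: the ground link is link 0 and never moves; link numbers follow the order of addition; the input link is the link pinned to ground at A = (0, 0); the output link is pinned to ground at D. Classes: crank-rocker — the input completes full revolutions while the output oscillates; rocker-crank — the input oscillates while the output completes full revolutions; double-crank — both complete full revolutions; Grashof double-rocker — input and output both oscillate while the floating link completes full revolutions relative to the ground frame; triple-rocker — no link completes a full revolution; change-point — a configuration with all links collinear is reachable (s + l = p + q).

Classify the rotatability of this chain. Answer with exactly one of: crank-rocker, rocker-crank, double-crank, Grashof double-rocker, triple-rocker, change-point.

lengths: ground=3, input=6, coupler=14, output=11
sorted: s=3 (shortest), l=14 (longest), p+q=17
s + l = 17 vs p + q = 17
s + l = p + q → change-point (collinear configuration reachable)

change-point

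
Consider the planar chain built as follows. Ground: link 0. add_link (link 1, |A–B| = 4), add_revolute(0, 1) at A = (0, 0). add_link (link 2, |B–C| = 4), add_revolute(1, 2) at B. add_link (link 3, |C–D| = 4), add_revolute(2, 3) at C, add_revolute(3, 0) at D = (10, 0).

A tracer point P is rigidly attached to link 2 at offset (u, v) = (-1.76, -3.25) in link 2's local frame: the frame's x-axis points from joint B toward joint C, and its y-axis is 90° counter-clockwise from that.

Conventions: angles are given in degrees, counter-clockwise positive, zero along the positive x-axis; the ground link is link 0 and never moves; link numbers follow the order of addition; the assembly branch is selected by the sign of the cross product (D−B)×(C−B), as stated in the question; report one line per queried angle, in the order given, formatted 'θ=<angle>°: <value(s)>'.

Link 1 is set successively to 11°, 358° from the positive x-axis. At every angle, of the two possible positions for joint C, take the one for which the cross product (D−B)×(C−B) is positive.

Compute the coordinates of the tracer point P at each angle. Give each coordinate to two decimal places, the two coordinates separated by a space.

A=(0,0), D=(10.00,0)
θ=11°: B = A + 4.00·(cos11°, sin11°) = (3.9265, 0.7632)
θ=11°: |BD| = 6.1213
θ=11°: circle(B,4.00) ∩ circle(D,4.00): a=3.0606, h=2.5754
θ=11°:   candidates: C₊=(7.2844,2.9369) cross=15.765; C₋=(6.6421,-2.1737) cross=-15.765
θ=11°:   branch + wants cross > 0 → take C=(7.2844,2.9369) (cross=15.765)
θ=11°: ex = (C−B)/|BC| = (0.8395,0.5434); ey = (-0.5434,0.8395)
θ=11°: P = B + -1.76·ex + -3.25·ey = (4.2151,-2.9214)
θ=358°: B = A + 4.00·(cos358°, sin358°) = (3.9976, -0.1396)
θ=358°: |BD| = 6.0041
θ=358°: circle(B,4.00) ∩ circle(D,4.00): a=3.0020, h=2.6434
θ=358°:   candidates: C₊=(6.9373,2.5729) cross=15.871; C₋=(7.0602,-2.7125) cross=-15.871
θ=358°:   branch + wants cross > 0 → take C=(6.9373,2.5729) (cross=15.871)
θ=358°: ex = (C−B)/|BC| = (0.7349,0.6781); ey = (-0.6781,0.7349)
θ=358°: P = B + -1.76·ex + -3.25·ey = (4.9080,-3.7217)

θ=11°: 4.22 -2.92
θ=358°: 4.91 -3.72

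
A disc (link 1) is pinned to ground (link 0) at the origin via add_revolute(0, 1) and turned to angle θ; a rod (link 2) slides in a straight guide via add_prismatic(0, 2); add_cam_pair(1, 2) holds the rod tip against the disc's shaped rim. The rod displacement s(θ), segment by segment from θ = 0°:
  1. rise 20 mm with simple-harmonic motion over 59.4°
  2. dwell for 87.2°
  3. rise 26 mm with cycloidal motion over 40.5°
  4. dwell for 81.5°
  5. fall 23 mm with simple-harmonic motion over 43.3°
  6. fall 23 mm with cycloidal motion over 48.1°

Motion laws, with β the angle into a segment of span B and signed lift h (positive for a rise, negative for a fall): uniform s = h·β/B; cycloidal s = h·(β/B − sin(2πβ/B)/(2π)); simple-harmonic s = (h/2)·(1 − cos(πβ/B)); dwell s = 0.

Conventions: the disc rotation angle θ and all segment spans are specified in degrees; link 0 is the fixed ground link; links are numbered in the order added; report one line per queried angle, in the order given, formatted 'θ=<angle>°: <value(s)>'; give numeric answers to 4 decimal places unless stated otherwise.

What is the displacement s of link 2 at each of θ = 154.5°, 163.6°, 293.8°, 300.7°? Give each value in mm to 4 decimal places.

segment 1 (0° to 59.4°, simple-harmonic, h = 20) is passed completely: s = 0.0000 + (20) = 20.0000
segment 2 (59.4° to 146.6°, dwell): s unchanged at 20.0000
θ = 154.5° falls in segment 3 (146.6° to 187.1°, cycloidal, h = 26): β = 154.5 − 146.6 = 7.9°, B = 40.5°; Δs = 26·(0.1951 − sin(2π·0.1951)/(2π)) = 1.1777; s = 20.0000 + 1.1777 = 21.1777
θ = 163.6° falls in segment 3 (146.6° to 187.1°, cycloidal, h = 26): β = 163.6 − 146.6 = 17°, B = 40.5°; Δs = 26·(0.4198 − sin(2π·0.4198)/(2π)) = 8.9144; s = 20.0000 + 8.9144 = 28.9144
segment 3 (146.6° to 187.1°, cycloidal, h = 26) is passed completely: s = 20.0000 + (26) = 46.0000
segment 4 (187.1° to 268.6°, dwell): s unchanged at 46.0000
θ = 293.8° falls in segment 5 (268.6° to 311.9°, simple-harmonic, h = -23): β = 293.8 − 268.6 = 25.2°, B = 43.3°; Δs = -23/2·(1 − cos(π·0.5820)) = -14.4294; s = 46.0000 − 14.4294 = 31.5706
θ = 300.7° falls in segment 5 (268.6° to 311.9°, simple-harmonic, h = -23): β = 300.7 − 268.6 = 32.1°, B = 43.3°; Δs = -23/2·(1 − cos(π·0.7413)) = -19.4075; s = 46.0000 − 19.4075 = 26.5925

θ=154.5°: 21.1777
θ=163.6°: 28.9144
θ=293.8°: 31.5706
θ=300.7°: 26.5925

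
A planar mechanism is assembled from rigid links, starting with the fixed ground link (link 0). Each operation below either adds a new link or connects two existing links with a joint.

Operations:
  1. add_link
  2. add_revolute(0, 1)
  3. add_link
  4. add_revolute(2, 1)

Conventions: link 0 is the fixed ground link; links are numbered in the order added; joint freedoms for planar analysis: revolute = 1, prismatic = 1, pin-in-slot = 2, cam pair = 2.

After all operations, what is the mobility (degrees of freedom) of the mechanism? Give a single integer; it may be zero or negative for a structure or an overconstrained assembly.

(L,J1,J2)=(1,0,0); link0 fixed
link1: (2,0,0)
R 0-1 [J1]: (2,1,0)
link2: (3,1,0)
R 2-1 [J1]: (3,2,0)
Grübler: 3·2 − 2·2 − 0 = 2

M = 2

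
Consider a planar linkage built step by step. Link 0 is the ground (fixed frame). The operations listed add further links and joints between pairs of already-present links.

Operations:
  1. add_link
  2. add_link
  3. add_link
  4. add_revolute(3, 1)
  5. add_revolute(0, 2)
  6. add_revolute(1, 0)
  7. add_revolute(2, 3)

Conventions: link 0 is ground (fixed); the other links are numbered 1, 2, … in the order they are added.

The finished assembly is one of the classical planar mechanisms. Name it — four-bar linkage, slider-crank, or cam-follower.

links: 4 (incl. ground); joints: 4 revolute, 0 prismatic, 0 higher (cam) pair, forming one closed loop
4 links in a single 4R loop → four-bar linkage

four-bar linkage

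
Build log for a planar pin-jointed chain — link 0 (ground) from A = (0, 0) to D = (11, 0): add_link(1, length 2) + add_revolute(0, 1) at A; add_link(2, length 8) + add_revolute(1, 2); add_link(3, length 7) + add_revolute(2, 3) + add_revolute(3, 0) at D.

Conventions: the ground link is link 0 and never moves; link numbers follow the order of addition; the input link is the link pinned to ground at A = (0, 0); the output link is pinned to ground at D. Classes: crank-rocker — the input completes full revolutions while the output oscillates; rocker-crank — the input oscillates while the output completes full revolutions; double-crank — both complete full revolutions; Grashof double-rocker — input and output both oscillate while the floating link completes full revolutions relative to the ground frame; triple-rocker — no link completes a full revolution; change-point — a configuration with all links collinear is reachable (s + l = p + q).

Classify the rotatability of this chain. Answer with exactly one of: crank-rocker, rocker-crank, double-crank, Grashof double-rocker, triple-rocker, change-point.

lengths: ground=11, input=2, coupler=8, output=7
sorted: s=2 (shortest), l=11 (longest), p+q=15
s + l = 13 vs p + q = 15
s + l < p + q (Grashof) with shortest = input link → crank-rocker

crank-rocker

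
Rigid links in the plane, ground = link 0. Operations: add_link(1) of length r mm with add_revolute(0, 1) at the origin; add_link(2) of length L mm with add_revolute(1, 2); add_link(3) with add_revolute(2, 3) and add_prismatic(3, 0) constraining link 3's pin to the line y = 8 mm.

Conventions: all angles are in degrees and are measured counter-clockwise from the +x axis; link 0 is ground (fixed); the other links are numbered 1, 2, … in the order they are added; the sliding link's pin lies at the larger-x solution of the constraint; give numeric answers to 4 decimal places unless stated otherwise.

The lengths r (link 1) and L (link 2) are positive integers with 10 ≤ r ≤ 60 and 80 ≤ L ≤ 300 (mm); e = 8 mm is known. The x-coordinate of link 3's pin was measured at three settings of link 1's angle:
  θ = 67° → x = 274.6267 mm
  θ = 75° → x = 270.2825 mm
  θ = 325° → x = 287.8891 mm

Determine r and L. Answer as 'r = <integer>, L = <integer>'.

constraint per measurement: (x − r cos θ)² + (r sin θ − e)² = L²
subtracting the θ₁ and θ₂ equations cancels the r² and L² terms:
r = (x₁² − x₂²) / (2[(x₁cos θ₁ + e sin θ₁) − (x₂cos θ₂ + e sin θ₂)]) = 31.9999 → r = 32
L² = (x₁ − r cos θ₁)² + (r sin θ₁ − e)² = 69168.9930 → L = 263.0000 → L = 263
check at θ₃=325°: x = 287.8891 (printed 287.8891) ✓

r = 32, L = 263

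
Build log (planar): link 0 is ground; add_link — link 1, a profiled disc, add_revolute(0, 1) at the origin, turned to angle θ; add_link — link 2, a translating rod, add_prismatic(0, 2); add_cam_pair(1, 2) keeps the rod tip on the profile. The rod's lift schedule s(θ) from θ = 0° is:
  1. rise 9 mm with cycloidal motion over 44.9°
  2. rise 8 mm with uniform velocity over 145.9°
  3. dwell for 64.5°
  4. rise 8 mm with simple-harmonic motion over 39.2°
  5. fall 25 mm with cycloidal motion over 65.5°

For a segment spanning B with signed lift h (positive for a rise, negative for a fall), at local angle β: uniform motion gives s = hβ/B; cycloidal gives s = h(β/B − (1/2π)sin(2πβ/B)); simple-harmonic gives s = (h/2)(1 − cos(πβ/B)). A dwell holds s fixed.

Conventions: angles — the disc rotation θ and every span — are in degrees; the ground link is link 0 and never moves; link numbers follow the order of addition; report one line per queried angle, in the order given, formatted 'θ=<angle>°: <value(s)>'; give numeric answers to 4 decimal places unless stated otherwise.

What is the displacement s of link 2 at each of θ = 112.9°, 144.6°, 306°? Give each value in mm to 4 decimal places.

seg 1 [0°–44.9°] cycloidal, h=9: full span → s += 9 → s = 9.0000
seg 2 [44.9°–190.8°] uniform, h=8: θ=112.9° here. β=68, B=145.9. 8·68/145.9 = 3.7286 → s = 12.7286
seg 2 [44.9°–190.8°] uniform, h=8: θ=144.6° here. β=99.7, B=145.9. 8·99.7/145.9 = 5.4668 → s = 14.4668
seg 2 [44.9°–190.8°] uniform, h=8: full span → s += 8 → s = 17.0000
seg 3 [190.8°–255.3°] dwell: s stays 17.0000
seg 4 [255.3°–294.5°] simple-harmonic, h=8: full span → s += 8 → s = 25.0000
seg 5 [294.5°–360°] cycloidal, h=-25: θ=306° here. β=11.5, B=65.5. -25·(0.1756 − sin(2π·0.1756)/(2π)) = -0.8376 → s = 24.1624

θ=112.9°: 12.7286
θ=144.6°: 14.4668
θ=306°: 24.1624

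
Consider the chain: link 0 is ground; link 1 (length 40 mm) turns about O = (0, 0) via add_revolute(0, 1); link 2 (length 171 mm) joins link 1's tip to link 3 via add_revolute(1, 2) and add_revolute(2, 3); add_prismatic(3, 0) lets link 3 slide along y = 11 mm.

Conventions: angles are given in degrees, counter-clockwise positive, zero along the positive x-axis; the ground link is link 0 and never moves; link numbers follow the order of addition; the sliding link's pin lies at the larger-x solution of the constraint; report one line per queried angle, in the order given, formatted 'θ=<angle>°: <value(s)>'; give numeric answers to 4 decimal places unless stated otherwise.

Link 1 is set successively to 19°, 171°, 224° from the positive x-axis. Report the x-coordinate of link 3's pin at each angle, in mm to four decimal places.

geometry: r = 40 mm, L = 171 mm, e = 11 mm
θ=19°: crank pin P = (r cos θ, r sin θ) = (37.820743, 13.022726)
θ=19°: h = r sin θ − e = 13.022726 − 11 = 2.022726
θ=19°: x = r cos θ + √(L² − h²) = 37.820743 + 170.988036 = 208.808779
θ=171°: crank pin P = (r cos θ, r sin θ) = (-39.507534, 6.257379)
θ=171°: h = r sin θ − e = 6.257379 − 11 = -4.742621
θ=171°: x = r cos θ + √(L² − h²) = -39.507534 + 170.934220 = 131.426686
θ=224°: crank pin P = (r cos θ, r sin θ) = (-28.773592, -27.786335)
θ=224°: h = r sin θ − e = -27.786335 − 11 = -38.786335
θ=224°: x = r cos θ + √(L² − h²) = -28.773592 + 166.543148 = 137.769556

θ=19°: 208.8088
θ=171°: 131.4267
θ=224°: 137.7696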